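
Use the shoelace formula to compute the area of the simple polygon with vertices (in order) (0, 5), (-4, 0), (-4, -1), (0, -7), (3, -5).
Area = 44

Shoelace formula: Area = (1/2) |Σ_i (x_i · y_{i+1} − x_{i+1} · y_i)| (indices mod n). Compute each cross term:
  (0)(0) − (-4)(5) = 20
  (-4)(-1) − (-4)(0) = 4
  (-4)(-7) − (0)(-1) = 28
  (0)(-5) − (3)(-7) = 21
  (3)(5) − (0)(-5) = 15
Sum = 88, so (signed) Area = 88/2 = 44, |Area| = 44.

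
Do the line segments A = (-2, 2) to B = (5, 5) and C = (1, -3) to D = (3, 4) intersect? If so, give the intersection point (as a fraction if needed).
No (intersection of containing lines falls outside at least one segment)

Parametrize and solve: t = 31/43, s = 44/43. At least one of these is outside [0, 1], so the segments do not intersect.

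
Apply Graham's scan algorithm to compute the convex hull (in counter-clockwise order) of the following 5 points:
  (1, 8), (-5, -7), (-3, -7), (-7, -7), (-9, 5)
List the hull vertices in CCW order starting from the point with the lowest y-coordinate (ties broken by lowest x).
Hull (CCW) = [(-7, -7), (-3, -7), (1, 8), (-9, 5)]

Graham scan procedure:
  1. Find the pivot p₀ = point with lowest y (tie → lowest x): (-7, -7).
  2. Sort the remaining points by polar angle around p₀.
  3. Walk through sorted points, maintaining a stack; pop the top while the last three entries make a non-left turn (cross product ≤ 0).
  4. Final stack is the convex hull in CCW order: (-7, -7), (-3, -7), (1, 8), (-9, 5).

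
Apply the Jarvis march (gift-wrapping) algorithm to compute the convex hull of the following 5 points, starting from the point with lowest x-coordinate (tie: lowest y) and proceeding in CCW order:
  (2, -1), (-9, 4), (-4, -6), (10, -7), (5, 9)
Hull (CCW) = [(-9, 4), (-4, -6), (10, -7), (5, 9)]

Jarvis march: at each step, from the current hull vertex p, select the next vertex q as the point such that every other point lies strictly to the left of (or on) the directed line p → q. (Equivalently: for every other point r, the cross product (q − p) × (r − p) ≥ 0.)
Starting point (lowest x, tie lowest y): (-9, 4). Wrap until returning to start. Resulting hull: (-9, 4), (-4, -6), (10, -7), (5, 9).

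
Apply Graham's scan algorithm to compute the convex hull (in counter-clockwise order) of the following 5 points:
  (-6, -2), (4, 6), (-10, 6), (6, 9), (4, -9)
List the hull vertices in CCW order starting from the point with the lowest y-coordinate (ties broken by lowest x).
Hull (CCW) = [(4, -9), (6, 9), (-10, 6), (-6, -2)]

Graham scan procedure:
  1. Find the pivot p₀ = point with lowest y (tie → lowest x): (4, -9).
  2. Sort the remaining points by polar angle around p₀.
  3. Walk through sorted points, maintaining a stack; pop the top while the last three entries make a non-left turn (cross product ≤ 0).
  4. Final stack is the convex hull in CCW order: (4, -9), (6, 9), (-10, 6), (-6, -2).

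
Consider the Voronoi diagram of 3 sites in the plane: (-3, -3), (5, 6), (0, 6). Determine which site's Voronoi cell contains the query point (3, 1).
Nearest site = (5, 6)

The Voronoi cell of site s contains exactly those query points closer to s than to any other site. Compute squared distances from q = (3, 1) to each site:
  (5 − 3)² + (6 − 1)² = 29
  (0 − 3)² + (6 − 1)² = 34
  (-3 − 3)² + (-3 − 1)² = 52
Minimum is attained by (5, 6), so q lies in its Voronoi cell.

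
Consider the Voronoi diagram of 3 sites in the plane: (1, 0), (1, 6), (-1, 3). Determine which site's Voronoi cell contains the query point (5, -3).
Nearest site = (1, 0)

The Voronoi cell of site s contains exactly those query points closer to s than to any other site. Compute squared distances from q = (5, -3) to each site:
  (1 − 5)² + (0 − -3)² = 25
  (-1 − 5)² + (3 − -3)² = 72
  (1 − 5)² + (6 − -3)² = 97
Minimum is attained by (1, 0), so q lies in its Voronoi cell.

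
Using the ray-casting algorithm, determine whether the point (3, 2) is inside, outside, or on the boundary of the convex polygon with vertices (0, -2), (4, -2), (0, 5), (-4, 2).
The point (3, 2) lies strictly outside the polygon

Cast a horizontal ray to the right from the query point and count how many polygon edges it crosses (each edge strictly once or zero times, handled with the usual half-open convention). 
Parity of crossings → even ⇒ outside.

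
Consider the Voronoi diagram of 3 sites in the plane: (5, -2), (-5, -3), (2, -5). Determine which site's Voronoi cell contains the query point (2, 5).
Nearest site = (5, -2)

The Voronoi cell of site s contains exactly those query points closer to s than to any other site. Compute squared distances from q = (2, 5) to each site:
  (5 − 2)² + (-2 − 5)² = 58
  (2 − 2)² + (-5 − 5)² = 100
  (-5 − 2)² + (-3 − 5)² = 113
Minimum is attained by (5, -2), so q lies in its Voronoi cell.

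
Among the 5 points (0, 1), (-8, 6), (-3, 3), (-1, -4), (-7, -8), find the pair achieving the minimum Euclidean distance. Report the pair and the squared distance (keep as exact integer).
Pair = ((0, 1), (-3, 3)); squared distance = 13

Compute all C(5, 2) = 10 pairwise squared distances (x_i − x_j)² + (y_i − y_j)². The minimum is 13, attained by the pair ((0, 1), (-3, 3)).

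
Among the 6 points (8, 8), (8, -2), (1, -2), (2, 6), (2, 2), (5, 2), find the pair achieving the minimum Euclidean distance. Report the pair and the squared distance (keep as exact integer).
Pair = ((2, 2), (5, 2)); squared distance = 9

Compute all C(6, 2) = 15 pairwise squared distances (x_i − x_j)² + (y_i − y_j)². The minimum is 9, attained by the pair ((2, 2), (5, 2)).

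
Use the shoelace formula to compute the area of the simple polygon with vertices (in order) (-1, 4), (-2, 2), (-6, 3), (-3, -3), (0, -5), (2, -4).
Area = 34

Shoelace formula: Area = (1/2) |Σ_i (x_i · y_{i+1} − x_{i+1} · y_i)| (indices mod n). Compute each cross term:
  (-1)(2) − (-2)(4) = 6
  (-2)(3) − (-6)(2) = 6
  (-6)(-3) − (-3)(3) = 27
  (-3)(-5) − (0)(-3) = 15
  (0)(-4) − (2)(-5) = 10
  (2)(4) − (-1)(-4) = 4
Sum = 68, so (signed) Area = 68/2 = 34, |Area| = 34.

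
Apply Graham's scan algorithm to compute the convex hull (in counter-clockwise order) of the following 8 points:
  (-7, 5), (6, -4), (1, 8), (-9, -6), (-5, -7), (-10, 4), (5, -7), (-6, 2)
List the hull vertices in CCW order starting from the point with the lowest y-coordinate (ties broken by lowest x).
Hull (CCW) = [(-5, -7), (5, -7), (6, -4), (1, 8), (-10, 4), (-9, -6)]

Graham scan procedure:
  1. Find the pivot p₀ = point with lowest y (tie → lowest x): (-5, -7).
  2. Sort the remaining points by polar angle around p₀.
  3. Walk through sorted points, maintaining a stack; pop the top while the last three entries make a non-left turn (cross product ≤ 0).
  4. Final stack is the convex hull in CCW order: (-5, -7), (5, -7), (6, -4), (1, 8), (-10, 4), (-9, -6).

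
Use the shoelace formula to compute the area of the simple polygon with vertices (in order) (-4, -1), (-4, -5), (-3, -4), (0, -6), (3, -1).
Area = 23

Shoelace formula: Area = (1/2) |Σ_i (x_i · y_{i+1} − x_{i+1} · y_i)| (indices mod n). Compute each cross term:
  (-4)(-5) − (-4)(-1) = 16
  (-4)(-4) − (-3)(-5) = 1
  (-3)(-6) − (0)(-4) = 18
  (0)(-1) − (3)(-6) = 18
  (3)(-1) − (-4)(-1) = -7
Sum = 46, so (signed) Area = 46/2 = 23, |Area| = 23.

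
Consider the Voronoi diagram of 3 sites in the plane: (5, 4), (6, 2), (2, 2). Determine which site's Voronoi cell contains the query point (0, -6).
Nearest site = (2, 2)

The Voronoi cell of site s contains exactly those query points closer to s than to any other site. Compute squared distances from q = (0, -6) to each site:
  (2 − 0)² + (2 − -6)² = 68
  (6 − 0)² + (2 − -6)² = 100
  (5 − 0)² + (4 − -6)² = 125
Minimum is attained by (2, 2), so q lies in its Voronoi cell.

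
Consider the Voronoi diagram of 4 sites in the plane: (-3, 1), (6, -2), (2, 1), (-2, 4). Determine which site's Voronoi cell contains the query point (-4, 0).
Nearest site = (-3, 1)

The Voronoi cell of site s contains exactly those query points closer to s than to any other site. Compute squared distances from q = (-4, 0) to each site:
  (-3 − -4)² + (1 − 0)² = 2
  (-2 − -4)² + (4 − 0)² = 20
  (2 − -4)² + (1 − 0)² = 37
  (6 − -4)² + (-2 − 0)² = 104
Minimum is attained by (-3, 1), so q lies in its Voronoi cell.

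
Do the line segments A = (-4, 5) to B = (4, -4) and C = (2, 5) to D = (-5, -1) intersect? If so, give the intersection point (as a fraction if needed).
Yes; intersection at (-52/37, 77/37) (t = 12/37 on AB, s = 18/37 on CD)

Parametrize AB as A + t(B − A) = (-4 + 8 t, 5 + -9 t) and CD as C + s(D − C) = (2 + -7 s, 5 + -6 s). Solve the linear system for (t, s). Determinant = 111 ≠ 0, so a unique intersection of the containing lines exists. Solution: t = 12/37, s = 18/37 — both in [0, 1], so the segments cross. Intersection point: (-52/37, 77/37).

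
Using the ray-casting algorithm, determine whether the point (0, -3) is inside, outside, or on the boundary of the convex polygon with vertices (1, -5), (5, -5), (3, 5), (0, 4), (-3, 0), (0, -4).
The point (0, -3) lies strictly inside the polygon

Cast a horizontal ray to the right from the query point and count how many polygon edges it crosses (each edge strictly once or zero times, handled with the usual half-open convention). 
Parity of crossings → odd ⇒ inside.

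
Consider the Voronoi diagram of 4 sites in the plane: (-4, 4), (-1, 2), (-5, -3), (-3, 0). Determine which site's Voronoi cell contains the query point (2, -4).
Nearest site = (-3, 0)

The Voronoi cell of site s contains exactly those query points closer to s than to any other site. Compute squared distances from q = (2, -4) to each site:
  (-3 − 2)² + (0 − -4)² = 41
  (-1 − 2)² + (2 − -4)² = 45
  (-5 − 2)² + (-3 − -4)² = 50
  (-4 − 2)² + (4 − -4)² = 100
Minimum is attained by (-3, 0), so q lies in its Voronoi cell.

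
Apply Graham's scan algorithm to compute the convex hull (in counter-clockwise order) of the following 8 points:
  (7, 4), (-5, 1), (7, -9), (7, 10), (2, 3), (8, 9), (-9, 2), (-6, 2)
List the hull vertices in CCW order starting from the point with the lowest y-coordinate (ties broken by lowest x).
Hull (CCW) = [(7, -9), (8, 9), (7, 10), (-9, 2)]

Graham scan procedure:
  1. Find the pivot p₀ = point with lowest y (tie → lowest x): (7, -9).
  2. Sort the remaining points by polar angle around p₀.
  3. Walk through sorted points, maintaining a stack; pop the top while the last three entries make a non-left turn (cross product ≤ 0).
  4. Final stack is the convex hull in CCW order: (7, -9), (8, 9), (7, 10), (-9, 2).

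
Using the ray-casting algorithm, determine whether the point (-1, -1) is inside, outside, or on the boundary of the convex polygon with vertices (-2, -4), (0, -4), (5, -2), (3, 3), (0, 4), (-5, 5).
The point (-1, -1) lies strictly inside the polygon

Cast a horizontal ray to the right from the query point and count how many polygon edges it crosses (each edge strictly once or zero times, handled with the usual half-open convention). 
Parity of crossings → odd ⇒ inside.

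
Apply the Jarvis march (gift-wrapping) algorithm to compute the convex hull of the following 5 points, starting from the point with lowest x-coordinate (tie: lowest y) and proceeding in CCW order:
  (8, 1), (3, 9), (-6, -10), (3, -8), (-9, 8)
Hull (CCW) = [(-9, 8), (-6, -10), (3, -8), (8, 1), (3, 9)]

Jarvis march: at each step, from the current hull vertex p, select the next vertex q as the point such that every other point lies strictly to the left of (or on) the directed line p → q. (Equivalently: for every other point r, the cross product (q − p) × (r − p) ≥ 0.)
Starting point (lowest x, tie lowest y): (-9, 8). Wrap until returning to start. Resulting hull: (-9, 8), (-6, -10), (3, -8), (8, 1), (3, 9).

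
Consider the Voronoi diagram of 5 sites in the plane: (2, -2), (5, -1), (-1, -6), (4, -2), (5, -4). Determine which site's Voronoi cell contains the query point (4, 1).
Nearest site = (5, -1)

The Voronoi cell of site s contains exactly those query points closer to s than to any other site. Compute squared distances from q = (4, 1) to each site:
  (5 − 4)² + (-1 − 1)² = 5
  (4 − 4)² + (-2 − 1)² = 9
  (2 − 4)² + (-2 − 1)² = 13
  (5 − 4)² + (-4 − 1)² = 26
  (-1 − 4)² + (-6 − 1)² = 74
Minimum is attained by (5, -1), so q lies in its Voronoi cell.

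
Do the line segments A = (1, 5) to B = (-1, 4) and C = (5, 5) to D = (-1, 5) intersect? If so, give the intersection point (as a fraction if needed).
Yes; intersection at (1, 5) (t = 0 on AB, s = 2/3 on CD)

Parametrize AB as A + t(B − A) = (1 + -2 t, 5 + -1 t) and CD as C + s(D − C) = (5 + -6 s, 5 + 0 s). Solve the linear system for (t, s). Determinant = 6 ≠ 0, so a unique intersection of the containing lines exists. Solution: t = 0, s = 2/3 — both in [0, 1], so the segments cross. Intersection point: (1, 5).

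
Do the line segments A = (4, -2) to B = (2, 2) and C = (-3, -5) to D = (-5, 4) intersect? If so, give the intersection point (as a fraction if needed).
No (intersection of containing lines falls outside at least one segment)

Parametrize and solve: t = 69/10, s = 17/5. At least one of these is outside [0, 1], so the segments do not intersect.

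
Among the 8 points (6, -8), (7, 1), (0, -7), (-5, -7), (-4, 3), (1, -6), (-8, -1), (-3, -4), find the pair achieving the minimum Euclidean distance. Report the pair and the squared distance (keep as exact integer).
Pair = ((0, -7), (1, -6)); squared distance = 2

Compute all C(8, 2) = 28 pairwise squared distances (x_i − x_j)² + (y_i − y_j)². The minimum is 2, attained by the pair ((0, -7), (1, -6)).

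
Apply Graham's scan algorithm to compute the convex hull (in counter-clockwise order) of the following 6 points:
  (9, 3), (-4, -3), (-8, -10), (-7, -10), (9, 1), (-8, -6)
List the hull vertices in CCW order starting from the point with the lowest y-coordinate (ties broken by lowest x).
Hull (CCW) = [(-8, -10), (-7, -10), (9, 1), (9, 3), (-4, -3), (-8, -6)]

Graham scan procedure:
  1. Find the pivot p₀ = point with lowest y (tie → lowest x): (-8, -10).
  2. Sort the remaining points by polar angle around p₀.
  3. Walk through sorted points, maintaining a stack; pop the top while the last three entries make a non-left turn (cross product ≤ 0).
  4. Final stack is the convex hull in CCW order: (-8, -10), (-7, -10), (9, 1), (9, 3), (-4, -3), (-8, -6).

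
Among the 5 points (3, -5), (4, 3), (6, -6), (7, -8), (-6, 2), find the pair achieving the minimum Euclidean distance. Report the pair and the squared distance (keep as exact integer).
Pair = ((6, -6), (7, -8)); squared distance = 5

Compute all C(5, 2) = 10 pairwise squared distances (x_i − x_j)² + (y_i − y_j)². The minimum is 5, attained by the pair ((6, -6), (7, -8)).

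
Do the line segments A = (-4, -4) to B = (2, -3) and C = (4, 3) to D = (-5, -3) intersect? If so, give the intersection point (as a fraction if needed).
No (intersection of containing lines falls outside at least one segment)

Parametrize and solve: t = -5/9, s = 34/27. At least one of these is outside [0, 1], so the segments do not intersect.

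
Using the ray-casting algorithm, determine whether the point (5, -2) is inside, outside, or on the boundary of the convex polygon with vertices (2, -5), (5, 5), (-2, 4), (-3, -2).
The point (5, -2) lies strictly outside the polygon

Cast a horizontal ray to the right from the query point and count how many polygon edges it crosses (each edge strictly once or zero times, handled with the usual half-open convention). 
Parity of crossings → even ⇒ outside.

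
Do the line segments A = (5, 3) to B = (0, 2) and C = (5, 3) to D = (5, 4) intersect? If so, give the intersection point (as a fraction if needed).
Yes; intersection at (5, 3) (t = 0 on AB, s = 0 on CD)

Parametrize AB as A + t(B − A) = (5 + -5 t, 3 + -1 t) and CD as C + s(D − C) = (5 + 0 s, 3 + 1 s). Solve the linear system for (t, s). Determinant = 5 ≠ 0, so a unique intersection of the containing lines exists. Solution: t = 0, s = 0 — both in [0, 1], so the segments cross. Intersection point: (5, 3).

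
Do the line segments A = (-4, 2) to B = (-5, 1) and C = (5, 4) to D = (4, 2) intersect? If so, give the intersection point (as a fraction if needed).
No (intersection of containing lines falls outside at least one segment)

Parametrize and solve: t = -16, s = -7. At least one of these is outside [0, 1], so the segments do not intersect.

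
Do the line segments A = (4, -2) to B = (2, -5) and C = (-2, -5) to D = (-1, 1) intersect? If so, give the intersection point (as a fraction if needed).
No (intersection of containing lines falls outside at least one segment)

Parametrize and solve: t = 11/3, s = -4/3. At least one of these is outside [0, 1], so the segments do not intersect.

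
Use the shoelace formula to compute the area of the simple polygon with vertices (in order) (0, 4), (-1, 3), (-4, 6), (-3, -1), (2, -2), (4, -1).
Area = 31

Shoelace formula: Area = (1/2) |Σ_i (x_i · y_{i+1} − x_{i+1} · y_i)| (indices mod n). Compute each cross term:
  (0)(3) − (-1)(4) = 4
  (-1)(6) − (-4)(3) = 6
  (-4)(-1) − (-3)(6) = 22
  (-3)(-2) − (2)(-1) = 8
  (2)(-1) − (4)(-2) = 6
  (4)(4) − (0)(-1) = 16
Sum = 62, so (signed) Area = 62/2 = 31, |Area| = 31.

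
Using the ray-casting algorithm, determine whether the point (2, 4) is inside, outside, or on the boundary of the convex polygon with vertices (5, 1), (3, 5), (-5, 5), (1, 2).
The point (2, 4) lies strictly inside the polygon

Cast a horizontal ray to the right from the query point and count how many polygon edges it crosses (each edge strictly once or zero times, handled with the usual half-open convention). 
Parity of crossings → odd ⇒ inside.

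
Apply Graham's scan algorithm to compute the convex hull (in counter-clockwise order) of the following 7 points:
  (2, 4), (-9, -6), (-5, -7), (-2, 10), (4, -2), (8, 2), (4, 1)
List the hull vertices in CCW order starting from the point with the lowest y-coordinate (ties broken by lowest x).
Hull (CCW) = [(-5, -7), (4, -2), (8, 2), (-2, 10), (-9, -6)]

Graham scan procedure:
  1. Find the pivot p₀ = point with lowest y (tie → lowest x): (-5, -7).
  2. Sort the remaining points by polar angle around p₀.
  3. Walk through sorted points, maintaining a stack; pop the top while the last three entries make a non-left turn (cross product ≤ 0).
  4. Final stack is the convex hull in CCW order: (-5, -7), (4, -2), (8, 2), (-2, 10), (-9, -6).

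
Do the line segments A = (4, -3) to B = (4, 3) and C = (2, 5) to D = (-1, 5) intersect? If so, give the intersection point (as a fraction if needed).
No (intersection of containing lines falls outside at least one segment)

Parametrize and solve: t = 4/3, s = -2/3. At least one of these is outside [0, 1], so the segments do not intersect.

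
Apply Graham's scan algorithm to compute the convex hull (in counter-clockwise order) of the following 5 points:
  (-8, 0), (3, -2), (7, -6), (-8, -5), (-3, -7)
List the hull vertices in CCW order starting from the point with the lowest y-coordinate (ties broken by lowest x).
Hull (CCW) = [(-3, -7), (7, -6), (3, -2), (-8, 0), (-8, -5)]

Graham scan procedure:
  1. Find the pivot p₀ = point with lowest y (tie → lowest x): (-3, -7).
  2. Sort the remaining points by polar angle around p₀.
  3. Walk through sorted points, maintaining a stack; pop the top while the last three entries make a non-left turn (cross product ≤ 0).
  4. Final stack is the convex hull in CCW order: (-3, -7), (7, -6), (3, -2), (-8, 0), (-8, -5).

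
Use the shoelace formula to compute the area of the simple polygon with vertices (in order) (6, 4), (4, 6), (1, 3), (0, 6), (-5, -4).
Area = 33

Shoelace formula: Area = (1/2) |Σ_i (x_i · y_{i+1} − x_{i+1} · y_i)| (indices mod n). Compute each cross term:
  (6)(6) − (4)(4) = 20
  (4)(3) − (1)(6) = 6
  (1)(6) − (0)(3) = 6
  (0)(-4) − (-5)(6) = 30
  (-5)(4) − (6)(-4) = 4
Sum = 66, so (signed) Area = 66/2 = 33, |Area| = 33.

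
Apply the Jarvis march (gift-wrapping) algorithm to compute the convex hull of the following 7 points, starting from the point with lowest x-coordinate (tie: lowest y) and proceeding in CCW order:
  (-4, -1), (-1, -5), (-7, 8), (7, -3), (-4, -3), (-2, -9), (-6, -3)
Hull (CCW) = [(-7, 8), (-6, -3), (-2, -9), (7, -3)]

Jarvis march: at each step, from the current hull vertex p, select the next vertex q as the point such that every other point lies strictly to the left of (or on) the directed line p → q. (Equivalently: for every other point r, the cross product (q − p) × (r − p) ≥ 0.)
Starting point (lowest x, tie lowest y): (-7, 8). Wrap until returning to start. Resulting hull: (-7, 8), (-6, -3), (-2, -9), (7, -3).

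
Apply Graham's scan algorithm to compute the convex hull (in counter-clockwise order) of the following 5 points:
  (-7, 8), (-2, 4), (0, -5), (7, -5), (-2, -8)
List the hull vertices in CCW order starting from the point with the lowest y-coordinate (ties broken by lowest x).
Hull (CCW) = [(-2, -8), (7, -5), (-2, 4), (-7, 8)]

Graham scan procedure:
  1. Find the pivot p₀ = point with lowest y (tie → lowest x): (-2, -8).
  2. Sort the remaining points by polar angle around p₀.
  3. Walk through sorted points, maintaining a stack; pop the top while the last three entries make a non-left turn (cross product ≤ 0).
  4. Final stack is the convex hull in CCW order: (-2, -8), (7, -5), (-2, 4), (-7, 8).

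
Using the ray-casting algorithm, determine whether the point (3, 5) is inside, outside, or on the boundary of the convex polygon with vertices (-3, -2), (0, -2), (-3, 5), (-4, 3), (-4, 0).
The point (3, 5) lies strictly outside the polygon

Cast a horizontal ray to the right from the query point and count how many polygon edges it crosses (each edge strictly once or zero times, handled with the usual half-open convention). 
Parity of crossings → even ⇒ outside.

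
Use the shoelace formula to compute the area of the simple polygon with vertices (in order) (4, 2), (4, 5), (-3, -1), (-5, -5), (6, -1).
Area = 42

Shoelace formula: Area = (1/2) |Σ_i (x_i · y_{i+1} − x_{i+1} · y_i)| (indices mod n). Compute each cross term:
  (4)(5) − (4)(2) = 12
  (4)(-1) − (-3)(5) = 11
  (-3)(-5) − (-5)(-1) = 10
  (-5)(-1) − (6)(-5) = 35
  (6)(2) − (4)(-1) = 16
Sum = 84, so (signed) Area = 84/2 = 42, |Area| = 42.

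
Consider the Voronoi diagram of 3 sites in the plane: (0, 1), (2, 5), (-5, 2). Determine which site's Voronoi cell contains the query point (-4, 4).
Nearest site = (-5, 2)

The Voronoi cell of site s contains exactly those query points closer to s than to any other site. Compute squared distances from q = (-4, 4) to each site:
  (-5 − -4)² + (2 − 4)² = 5
  (0 − -4)² + (1 − 4)² = 25
  (2 − -4)² + (5 − 4)² = 37
Minimum is attained by (-5, 2), so q lies in its Voronoi cell.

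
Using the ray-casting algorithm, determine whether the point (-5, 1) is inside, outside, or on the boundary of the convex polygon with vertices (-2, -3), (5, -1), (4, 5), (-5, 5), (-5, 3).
The point (-5, 1) lies strictly outside the polygon

Cast a horizontal ray to the right from the query point and count how many polygon edges it crosses (each edge strictly once or zero times, handled with the usual half-open convention). 
Parity of crossings → even ⇒ outside.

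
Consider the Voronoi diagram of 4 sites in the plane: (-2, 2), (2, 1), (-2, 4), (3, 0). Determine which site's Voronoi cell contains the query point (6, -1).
Nearest site = (3, 0)

The Voronoi cell of site s contains exactly those query points closer to s than to any other site. Compute squared distances from q = (6, -1) to each site:
  (3 − 6)² + (0 − -1)² = 10
  (2 − 6)² + (1 − -1)² = 20
  (-2 − 6)² + (2 − -1)² = 73
  (-2 − 6)² + (4 − -1)² = 89
Minimum is attained by (3, 0), so q lies in its Voronoi cell.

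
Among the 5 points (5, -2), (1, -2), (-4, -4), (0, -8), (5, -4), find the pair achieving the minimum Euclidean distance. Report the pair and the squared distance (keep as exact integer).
Pair = ((5, -2), (5, -4)); squared distance = 4

Compute all C(5, 2) = 10 pairwise squared distances (x_i − x_j)² + (y_i − y_j)². The minimum is 4, attained by the pair ((5, -2), (5, -4)).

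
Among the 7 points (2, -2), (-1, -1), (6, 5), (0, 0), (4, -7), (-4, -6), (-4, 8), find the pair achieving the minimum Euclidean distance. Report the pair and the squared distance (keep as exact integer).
Pair = ((-1, -1), (0, 0)); squared distance = 2

Compute all C(7, 2) = 21 pairwise squared distances (x_i − x_j)² + (y_i − y_j)². The minimum is 2, attained by the pair ((-1, -1), (0, 0)).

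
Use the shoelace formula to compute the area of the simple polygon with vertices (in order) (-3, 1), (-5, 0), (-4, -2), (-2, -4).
Area = 13/2

Shoelace formula: Area = (1/2) |Σ_i (x_i · y_{i+1} − x_{i+1} · y_i)| (indices mod n). Compute each cross term:
  (-3)(0) − (-5)(1) = 5
  (-5)(-2) − (-4)(0) = 10
  (-4)(-4) − (-2)(-2) = 12
  (-2)(1) − (-3)(-4) = -14
Sum = 13, so (signed) Area = 13/2 = 13/2, |Area| = 13/2.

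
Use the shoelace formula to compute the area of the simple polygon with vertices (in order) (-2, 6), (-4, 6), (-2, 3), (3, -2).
Area = 21/2

Shoelace formula: Area = (1/2) |Σ_i (x_i · y_{i+1} − x_{i+1} · y_i)| (indices mod n). Compute each cross term:
  (-2)(6) − (-4)(6) = 12
  (-4)(3) − (-2)(6) = 0
  (-2)(-2) − (3)(3) = -5
  (3)(6) − (-2)(-2) = 14
Sum = 21, so (signed) Area = 21/2 = 21/2, |Area| = 21/2.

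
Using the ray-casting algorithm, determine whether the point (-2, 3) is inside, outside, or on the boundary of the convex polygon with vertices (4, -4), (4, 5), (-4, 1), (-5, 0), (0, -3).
The point (-2, 3) lies strictly outside the polygon

Cast a horizontal ray to the right from the query point and count how many polygon edges it crosses (each edge strictly once or zero times, handled with the usual half-open convention). 
Parity of crossings → even ⇒ outside.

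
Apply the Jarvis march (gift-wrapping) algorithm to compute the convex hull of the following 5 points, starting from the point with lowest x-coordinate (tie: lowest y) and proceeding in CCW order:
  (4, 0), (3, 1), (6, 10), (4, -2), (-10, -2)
Hull (CCW) = [(-10, -2), (4, -2), (6, 10)]

Jarvis march: at each step, from the current hull vertex p, select the next vertex q as the point such that every other point lies strictly to the left of (or on) the directed line p → q. (Equivalently: for every other point r, the cross product (q − p) × (r − p) ≥ 0.)
Starting point (lowest x, tie lowest y): (-10, -2). Wrap until returning to start. Resulting hull: (-10, -2), (4, -2), (6, 10).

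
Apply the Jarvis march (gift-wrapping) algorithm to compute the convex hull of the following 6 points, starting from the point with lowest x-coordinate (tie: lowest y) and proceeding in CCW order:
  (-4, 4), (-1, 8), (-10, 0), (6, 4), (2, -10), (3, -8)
Hull (CCW) = [(-10, 0), (2, -10), (3, -8), (6, 4), (-1, 8)]

Jarvis march: at each step, from the current hull vertex p, select the next vertex q as the point such that every other point lies strictly to the left of (or on) the directed line p → q. (Equivalently: for every other point r, the cross product (q − p) × (r − p) ≥ 0.)
Starting point (lowest x, tie lowest y): (-10, 0). Wrap until returning to start. Resulting hull: (-10, 0), (2, -10), (3, -8), (6, 4), (-1, 8).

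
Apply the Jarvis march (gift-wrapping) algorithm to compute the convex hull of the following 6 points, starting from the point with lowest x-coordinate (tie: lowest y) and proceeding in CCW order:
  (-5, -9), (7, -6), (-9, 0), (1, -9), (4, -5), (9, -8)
Hull (CCW) = [(-9, 0), (-5, -9), (1, -9), (9, -8), (7, -6)]

Jarvis march: at each step, from the current hull vertex p, select the next vertex q as the point such that every other point lies strictly to the left of (or on) the directed line p → q. (Equivalently: for every other point r, the cross product (q − p) × (r − p) ≥ 0.)
Starting point (lowest x, tie lowest y): (-9, 0). Wrap until returning to start. Resulting hull: (-9, 0), (-5, -9), (1, -9), (9, -8), (7, -6).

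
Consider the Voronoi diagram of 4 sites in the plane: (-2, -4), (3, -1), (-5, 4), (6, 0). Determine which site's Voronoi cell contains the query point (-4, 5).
Nearest site = (-5, 4)

The Voronoi cell of site s contains exactly those query points closer to s than to any other site. Compute squared distances from q = (-4, 5) to each site:
  (-5 − -4)² + (4 − 5)² = 2
  (-2 − -4)² + (-4 − 5)² = 85
  (3 − -4)² + (-1 − 5)² = 85
  (6 − -4)² + (0 − 5)² = 125
Minimum is attained by (-5, 4), so q lies in its Voronoi cell.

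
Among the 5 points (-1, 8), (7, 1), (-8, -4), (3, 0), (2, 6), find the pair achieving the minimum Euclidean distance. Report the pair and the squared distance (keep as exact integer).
Pair = ((-1, 8), (2, 6)); squared distance = 13

Compute all C(5, 2) = 10 pairwise squared distances (x_i − x_j)² + (y_i − y_j)². The minimum is 13, attained by the pair ((-1, 8), (2, 6)).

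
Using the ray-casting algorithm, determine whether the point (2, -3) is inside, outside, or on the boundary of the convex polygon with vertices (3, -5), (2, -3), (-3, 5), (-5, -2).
The point (2, -3) lies on the polygon boundary

Boundary check: the query satisfies the collinearity and bounding-box conditions for some polygon edge, so it lies exactly on the boundary.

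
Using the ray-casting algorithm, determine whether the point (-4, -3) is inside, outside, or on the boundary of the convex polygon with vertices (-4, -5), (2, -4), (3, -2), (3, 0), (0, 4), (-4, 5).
The point (-4, -3) lies on the polygon boundary

Boundary check: the query satisfies the collinearity and bounding-box conditions for some polygon edge, so it lies exactly on the boundary.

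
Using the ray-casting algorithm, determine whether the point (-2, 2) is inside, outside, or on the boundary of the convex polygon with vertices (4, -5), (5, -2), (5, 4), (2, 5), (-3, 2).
The point (-2, 2) lies strictly inside the polygon

Cast a horizontal ray to the right from the query point and count how many polygon edges it crosses (each edge strictly once or zero times, handled with the usual half-open convention). 
Parity of crossings → odd ⇒ inside.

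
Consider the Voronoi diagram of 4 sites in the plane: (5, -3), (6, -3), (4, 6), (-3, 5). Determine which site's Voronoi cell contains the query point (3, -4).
Nearest site = (5, -3)

The Voronoi cell of site s contains exactly those query points closer to s than to any other site. Compute squared distances from q = (3, -4) to each site:
  (5 − 3)² + (-3 − -4)² = 5
  (6 − 3)² + (-3 − -4)² = 10
  (4 − 3)² + (6 − -4)² = 101
  (-3 − 3)² + (5 − -4)² = 117
Minimum is attained by (5, -3), so q lies in its Voronoi cell.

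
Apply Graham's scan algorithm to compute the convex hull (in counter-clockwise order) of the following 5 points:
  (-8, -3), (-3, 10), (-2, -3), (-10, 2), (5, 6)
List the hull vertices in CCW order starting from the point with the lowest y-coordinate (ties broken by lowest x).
Hull (CCW) = [(-8, -3), (-2, -3), (5, 6), (-3, 10), (-10, 2)]

Graham scan procedure:
  1. Find the pivot p₀ = point with lowest y (tie → lowest x): (-8, -3).
  2. Sort the remaining points by polar angle around p₀.
  3. Walk through sorted points, maintaining a stack; pop the top while the last three entries make a non-left turn (cross product ≤ 0).
  4. Final stack is the convex hull in CCW order: (-8, -3), (-2, -3), (5, 6), (-3, 10), (-10, 2).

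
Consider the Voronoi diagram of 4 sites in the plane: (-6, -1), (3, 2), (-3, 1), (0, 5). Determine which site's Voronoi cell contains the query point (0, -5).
Nearest site = (-3, 1)

The Voronoi cell of site s contains exactly those query points closer to s than to any other site. Compute squared distances from q = (0, -5) to each site:
  (-3 − 0)² + (1 − -5)² = 45
  (-6 − 0)² + (-1 − -5)² = 52
  (3 − 0)² + (2 − -5)² = 58
  (0 − 0)² + (5 − -5)² = 100
Minimum is attained by (-3, 1), so q lies in its Voronoi cell.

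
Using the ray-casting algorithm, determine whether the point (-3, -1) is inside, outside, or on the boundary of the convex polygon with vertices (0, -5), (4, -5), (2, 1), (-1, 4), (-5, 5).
The point (-3, -1) lies strictly outside the polygon

Cast a horizontal ray to the right from the query point and count how many polygon edges it crosses (each edge strictly once or zero times, handled with the usual half-open convention). 
Parity of crossings → even ⇒ outside.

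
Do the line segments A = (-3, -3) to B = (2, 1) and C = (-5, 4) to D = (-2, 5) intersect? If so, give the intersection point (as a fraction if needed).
No (intersection of containing lines falls outside at least one segment)

Parametrize and solve: t = 23/7, s = 43/7. At least one of these is outside [0, 1], so the segments do not intersect.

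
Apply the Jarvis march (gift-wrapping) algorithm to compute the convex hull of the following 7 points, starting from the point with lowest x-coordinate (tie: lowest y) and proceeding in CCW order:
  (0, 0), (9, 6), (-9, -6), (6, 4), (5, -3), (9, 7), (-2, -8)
Hull (CCW) = [(-9, -6), (-2, -8), (5, -3), (9, 6), (9, 7)]

Jarvis march: at each step, from the current hull vertex p, select the next vertex q as the point such that every other point lies strictly to the left of (or on) the directed line p → q. (Equivalently: for every other point r, the cross product (q − p) × (r − p) ≥ 0.)
Starting point (lowest x, tie lowest y): (-9, -6). Wrap until returning to start. Resulting hull: (-9, -6), (-2, -8), (5, -3), (9, 6), (9, 7).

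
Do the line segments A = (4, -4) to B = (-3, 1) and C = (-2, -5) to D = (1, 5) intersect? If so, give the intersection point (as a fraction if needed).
Yes; intersection at (-59/85, -11/17) (t = 57/85 on AB, s = 37/85 on CD)

Parametrize AB as A + t(B − A) = (4 + -7 t, -4 + 5 t) and CD as C + s(D − C) = (-2 + 3 s, -5 + 10 s). Solve the linear system for (t, s). Determinant = 85 ≠ 0, so a unique intersection of the containing lines exists. Solution: t = 57/85, s = 37/85 — both in [0, 1], so the segments cross. Intersection point: (-59/85, -11/17).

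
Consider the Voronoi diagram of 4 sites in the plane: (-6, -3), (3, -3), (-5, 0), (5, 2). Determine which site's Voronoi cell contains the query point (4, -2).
Nearest site = (3, -3)

The Voronoi cell of site s contains exactly those query points closer to s than to any other site. Compute squared distances from q = (4, -2) to each site:
  (3 − 4)² + (-3 − -2)² = 2
  (5 − 4)² + (2 − -2)² = 17
  (-5 − 4)² + (0 − -2)² = 85
  (-6 − 4)² + (-3 − -2)² = 101
Minimum is attained by (3, -3), so q lies in its Voronoi cell.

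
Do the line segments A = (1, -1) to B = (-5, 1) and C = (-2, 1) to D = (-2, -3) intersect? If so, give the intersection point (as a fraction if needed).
Yes; intersection at (-2, 0) (t = 1/2 on AB, s = 1/4 on CD)

Parametrize AB as A + t(B − A) = (1 + -6 t, -1 + 2 t) and CD as C + s(D − C) = (-2 + 0 s, 1 + -4 s). Solve the linear system for (t, s). Determinant = -24 ≠ 0, so a unique intersection of the containing lines exists. Solution: t = 1/2, s = 1/4 — both in [0, 1], so the segments cross. Intersection point: (-2, 0).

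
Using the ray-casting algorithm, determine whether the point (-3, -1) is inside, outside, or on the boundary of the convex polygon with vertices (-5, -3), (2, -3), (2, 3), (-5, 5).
The point (-3, -1) lies strictly inside the polygon

Cast a horizontal ray to the right from the query point and count how many polygon edges it crosses (each edge strictly once or zero times, handled with the usual half-open convention). 
Parity of crossings → odd ⇒ inside.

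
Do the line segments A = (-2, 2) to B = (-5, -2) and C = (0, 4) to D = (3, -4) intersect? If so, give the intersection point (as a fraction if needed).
No (intersection of containing lines falls outside at least one segment)

Parametrize and solve: t = -11/18, s = -1/18. At least one of these is outside [0, 1], so the segments do not intersect.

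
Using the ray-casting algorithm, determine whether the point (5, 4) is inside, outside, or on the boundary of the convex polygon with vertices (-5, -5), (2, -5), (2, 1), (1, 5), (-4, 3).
The point (5, 4) lies strictly outside the polygon

Cast a horizontal ray to the right from the query point and count how many polygon edges it crosses (each edge strictly once or zero times, handled with the usual half-open convention). 
Parity of crossings → even ⇒ outside.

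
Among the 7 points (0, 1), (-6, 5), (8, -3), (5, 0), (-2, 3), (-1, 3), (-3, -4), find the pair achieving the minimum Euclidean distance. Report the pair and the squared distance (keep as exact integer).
Pair = ((-2, 3), (-1, 3)); squared distance = 1

Compute all C(7, 2) = 21 pairwise squared distances (x_i − x_j)² + (y_i − y_j)². The minimum is 1, attained by the pair ((-2, 3), (-1, 3)).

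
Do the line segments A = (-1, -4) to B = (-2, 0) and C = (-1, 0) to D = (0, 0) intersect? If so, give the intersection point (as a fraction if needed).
No (intersection of containing lines falls outside at least one segment)

Parametrize and solve: t = 1, s = -1. At least one of these is outside [0, 1], so the segments do not intersect.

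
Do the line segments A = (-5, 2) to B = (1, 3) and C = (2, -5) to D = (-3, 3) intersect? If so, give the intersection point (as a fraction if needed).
Yes; intersection at (-139/53, 127/53) (t = 21/53 on AB, s = 49/53 on CD)

Parametrize AB as A + t(B − A) = (-5 + 6 t, 2 + 1 t) and CD as C + s(D − C) = (2 + -5 s, -5 + 8 s). Solve the linear system for (t, s). Determinant = -53 ≠ 0, so a unique intersection of the containing lines exists. Solution: t = 21/53, s = 49/53 — both in [0, 1], so the segments cross. Intersection point: (-139/53, 127/53).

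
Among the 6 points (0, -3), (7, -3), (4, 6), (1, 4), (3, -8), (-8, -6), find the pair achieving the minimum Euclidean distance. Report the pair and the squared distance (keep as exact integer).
Pair = ((4, 6), (1, 4)); squared distance = 13

Compute all C(6, 2) = 15 pairwise squared distances (x_i − x_j)² + (y_i − y_j)². The minimum is 13, attained by the pair ((4, 6), (1, 4)).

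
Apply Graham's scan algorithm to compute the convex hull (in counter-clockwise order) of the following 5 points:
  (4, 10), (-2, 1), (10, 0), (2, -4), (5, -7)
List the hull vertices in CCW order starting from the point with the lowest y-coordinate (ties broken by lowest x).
Hull (CCW) = [(5, -7), (10, 0), (4, 10), (-2, 1), (2, -4)]

Graham scan procedure:
  1. Find the pivot p₀ = point with lowest y (tie → lowest x): (5, -7).
  2. Sort the remaining points by polar angle around p₀.
  3. Walk through sorted points, maintaining a stack; pop the top while the last three entries make a non-left turn (cross product ≤ 0).
  4. Final stack is the convex hull in CCW order: (5, -7), (10, 0), (4, 10), (-2, 1), (2, -4).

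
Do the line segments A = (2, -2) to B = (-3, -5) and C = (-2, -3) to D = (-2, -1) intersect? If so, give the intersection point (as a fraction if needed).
No (intersection of containing lines falls outside at least one segment)

Parametrize and solve: t = 4/5, s = -7/10. At least one of these is outside [0, 1], so the segments do not intersect.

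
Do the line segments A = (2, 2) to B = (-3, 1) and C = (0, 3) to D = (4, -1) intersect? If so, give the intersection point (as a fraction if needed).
Yes; intersection at (7/6, 11/6) (t = 1/6 on AB, s = 7/24 on CD)

Parametrize AB as A + t(B − A) = (2 + -5 t, 2 + -1 t) and CD as C + s(D − C) = (0 + 4 s, 3 + -4 s). Solve the linear system for (t, s). Determinant = -24 ≠ 0, so a unique intersection of the containing lines exists. Solution: t = 1/6, s = 7/24 — both in [0, 1], so the segments cross. Intersection point: (7/6, 11/6).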